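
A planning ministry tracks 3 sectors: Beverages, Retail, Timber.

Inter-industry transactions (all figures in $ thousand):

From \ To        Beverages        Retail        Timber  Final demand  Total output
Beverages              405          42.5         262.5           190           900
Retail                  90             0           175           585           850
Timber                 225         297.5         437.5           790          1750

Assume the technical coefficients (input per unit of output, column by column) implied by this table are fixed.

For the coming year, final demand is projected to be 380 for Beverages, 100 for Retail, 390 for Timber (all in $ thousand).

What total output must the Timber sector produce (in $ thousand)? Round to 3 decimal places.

x_3 = 987.988

Technical coefficients a_ij = z_ij / X_j:
  a_11 = 405/900 = 0.45, a_21 = 90/900 = 0.10, a_31 = 225/900 = 0.25
  a_12 = 42.5/850 = 0.05, a_22 = 0/850 = 0.00, a_32 = 297.5/850 = 0.35
  a_13 = 262.5/1750 = 0.15, a_23 = 175/1750 = 0.10, a_33 = 437.5/1750 = 0.25
I − A =
  [   0.55    -0.05    -0.15]
  [  -0.10     1.00    -0.10]
  [  -0.25    -0.35     0.75]
Cofactors of I−A, C_ij = (−1)^(i+j)·(minor ij) (rows/columns in the sector order above):
  C_11 = (1.00)(0.75) − (-0.10)(-0.35) = 0.7150
  C_12 = −[(-0.10)(0.75) − (-0.10)(-0.25)] = 0.1000
  C_13 = (-0.10)(-0.35) − (1.00)(-0.25) = 0.2850
  C_21 = −[(-0.05)(0.75) − (-0.15)(-0.35)] = 0.0900
  C_22 = (0.55)(0.75) − (-0.15)(-0.25) = 0.3750
  C_23 = −[(0.55)(-0.35) − (-0.05)(-0.25)] = 0.2050
  C_31 = (-0.05)(-0.10) − (-0.15)(1.00) = 0.1550
  C_32 = −[(0.55)(-0.10) − (-0.15)(-0.10)] = 0.0700
  C_33 = (0.55)(1.00) − (-0.05)(-0.10) = 0.5450
det(I−A) = Σ_j (I−A)_1j·C_1j = (0.55)(0.7150) + (-0.05)(0.1000) + (-0.15)(0.2850) = 0.3455
adj(I−A) = Cᵀ =
  [ 0.7150   0.0900   0.1550]
  [ 0.1000   0.3750   0.0700]
  [ 0.2850   0.2050   0.5450]
(I − A)⁻¹ = adj(I−A) / det(I−A) ≈
  [   2.0695     0.2605     0.4486]
  [   0.2894     1.0854     0.2026]
  [   0.8249     0.5933     1.5774]
x = (I − A)⁻¹ d = adj(I−A)·d / det(I−A), with det(I−A) = 0.3455:
  x_1 = (0.7150·380 + 0.0900·100 + 0.1550·390) / 0.3455 = 341.15 / 0.3455 ≈ 987.410
  x_2 = (0.1000·380 + 0.3750·100 + 0.0700·390) / 0.3455 = 102.80 / 0.3455 ≈ 297.540
  x_3 = (0.2850·380 + 0.2050·100 + 0.5450·390) / 0.3455 = 341.35 / 0.3455 ≈ 987.988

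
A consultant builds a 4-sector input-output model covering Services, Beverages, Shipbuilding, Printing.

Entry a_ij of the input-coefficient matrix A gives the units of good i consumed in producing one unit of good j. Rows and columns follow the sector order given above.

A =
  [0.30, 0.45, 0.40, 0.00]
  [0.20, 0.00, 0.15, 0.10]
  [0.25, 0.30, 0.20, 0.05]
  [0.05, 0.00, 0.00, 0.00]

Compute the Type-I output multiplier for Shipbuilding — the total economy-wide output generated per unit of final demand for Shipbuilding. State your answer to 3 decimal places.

m_3 = 4.120

I − A =
  [   0.70    -0.45    -0.40     0.00]
  [  -0.20     1.00    -0.15    -0.10]
  [  -0.25    -0.30     0.80    -0.05]
  [  -0.05     0.00     0.00     1.00]
Compute the cofactors C_ij = (−1)^(i+j)·(3×3 minor ij) of I−A; the adjugate is their transpose:
adj(I−A) = Cᵀ =
  [ 0.755000   0.480000   0.467500   0.071375]
  [ 0.201875   0.459000   0.187000   0.055250]
  [ 0.314000   0.323625   0.607750   0.062750]
  [ 0.037750   0.024000   0.023375   0.315625]
det(I−A) = Σ_j (I−A)_1j·C_1j = (0.70)(0.755000) + (-0.45)(0.201875) + (-0.40)(0.314000) + (0.00)(0.037750) = 0.31205625
(I − A)⁻¹ = adj(I−A) / det(I−A) ≈
  [   2.4194     1.5382     1.4981     0.2287]
  [   0.6469     1.4709     0.5993     0.1771]
  [   1.0062     1.0371     1.9476     0.2011]
  [   0.1210     0.0769     0.0749     1.0114]
The output multiplier for sector j is the column-j sum of the Leontief inverse (I − A)⁻¹ = adj(I−A) / det(I−A).
Column 3 of adj(I−A): (0.467500, 0.187000, 0.607750, 0.023375); det(I−A) = 0.31205625.
m_3 = (0.467500 + 0.187000 + 0.607750 + 0.023375) / 0.31205625 = 1.285625 / 0.31205625 ≈ 4.120.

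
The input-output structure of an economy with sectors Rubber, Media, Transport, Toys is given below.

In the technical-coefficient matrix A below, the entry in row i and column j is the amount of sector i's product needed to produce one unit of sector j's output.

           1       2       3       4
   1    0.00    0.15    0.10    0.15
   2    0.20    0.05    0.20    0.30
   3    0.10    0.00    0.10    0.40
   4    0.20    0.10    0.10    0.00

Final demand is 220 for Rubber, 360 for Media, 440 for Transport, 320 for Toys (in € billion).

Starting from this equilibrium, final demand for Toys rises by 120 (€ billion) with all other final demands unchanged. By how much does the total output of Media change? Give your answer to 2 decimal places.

I − A =
  [   1.00    -0.15    -0.10    -0.15]
  [  -0.20     0.95    -0.20    -0.30]
  [  -0.10     0.00     0.90    -0.40]
  [  -0.20    -0.10    -0.10     1.00]
Compute the cofactors C_ij = (−1)^(i+j)·(3×3 minor ij) of I−A; the adjugate is their transpose:
adj(I−A) = Cᵀ =
  [ 0.78200   0.14650   0.14375   0.21875]
  [ 0.26500   0.81350   0.25300   0.38500]
  [ 0.17600   0.06850   0.84950   0.38675]
  [ 0.20050   0.11750   0.13900   0.81550]
det(I−A) = Σ_j (I−A)_1j·C_1j = (1.00)(0.78200) + (-0.15)(0.26500) + (-0.10)(0.17600) + (-0.15)(0.20050) = 0.694575
(I − A)⁻¹ = adj(I−A) / det(I−A) ≈
  [   1.1259     0.2109     0.2070     0.3149]
  [   0.3815     1.1712     0.3643     0.5543]
  [   0.2534     0.0986     1.2231     0.5568]
  [   0.2887     0.1692     0.2001     1.1741]
Δx = (I − A)⁻¹ Δd with Δd having +120 in the Toys component and 0 elsewhere.
So Δx_2 = L_24 · (+120), where L_24 = adj(I−A)_24 / det(I−A) = 0.38500 / 0.694575.
Δx_2 = 0.38500 × (+120) / 0.694575 = 46.20 / 0.694575 ≈ 66.52.

Δx_2 = 66.52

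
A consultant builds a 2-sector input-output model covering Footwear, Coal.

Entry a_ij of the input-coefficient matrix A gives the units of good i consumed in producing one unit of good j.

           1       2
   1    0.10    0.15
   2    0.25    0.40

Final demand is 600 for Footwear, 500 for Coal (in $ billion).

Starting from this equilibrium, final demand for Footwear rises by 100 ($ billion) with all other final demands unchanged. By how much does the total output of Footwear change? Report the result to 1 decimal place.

Δx_1 = 119.4

I − A =
  [   0.90    -0.15]
  [  -0.25     0.60]
det(I−A) = (0.90)(0.60) − (-0.15)(-0.25) = 0.5025
adj(I−A) = [[0.60, 0.15], [0.25, 0.90]]
(I − A)⁻¹ = adj(I−A) / det(I−A) ≈
  [   1.1940     0.2985]
  [   0.4975     1.7910]
Δx = (I − A)⁻¹ Δd with Δd having +100 in the Footwear component and 0 elsewhere.
So Δx_1 = L_11 · (+100), where L_11 = adj(I−A)_11 / det(I−A) = 0.60 / 0.5025.
Δx_1 = 0.60 × (+100) / 0.5025 = 60.00 / 0.5025 ≈ 119.4.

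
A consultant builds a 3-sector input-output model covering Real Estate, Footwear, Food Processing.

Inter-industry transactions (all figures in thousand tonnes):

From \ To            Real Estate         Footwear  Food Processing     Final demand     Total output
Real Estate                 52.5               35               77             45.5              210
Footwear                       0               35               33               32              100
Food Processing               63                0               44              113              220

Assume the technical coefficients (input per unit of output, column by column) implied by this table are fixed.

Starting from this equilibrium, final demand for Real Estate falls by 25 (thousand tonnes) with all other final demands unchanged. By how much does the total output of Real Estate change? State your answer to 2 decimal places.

Technical coefficients a_ij = z_ij / X_j:
  a_11 = 52.5/210 = 0.25, a_21 = 0/210 = 0.00, a_31 = 63/210 = 0.30
  a_12 = 35/100 = 0.35, a_22 = 35/100 = 0.35, a_32 = 0/100 = 0.00
  a_13 = 77/220 = 0.35, a_23 = 33/220 = 0.15, a_33 = 44/220 = 0.20
I − A =
  [   0.75    -0.35    -0.35]
  [   0.00     0.65    -0.15]
  [  -0.30     0.00     0.80]
Cofactors of I−A, C_ij = (−1)^(i+j)·(minor ij) (rows/columns in the sector order above):
  C_11 = (0.65)(0.80) − (-0.15)(0.00) = 0.5200
  C_12 = −[(0.00)(0.80) − (-0.15)(-0.30)] = 0.0450
  C_13 = (0.00)(0.00) − (0.65)(-0.30) = 0.1950
  C_21 = −[(-0.35)(0.80) − (-0.35)(0.00)] = 0.2800
  C_22 = (0.75)(0.80) − (-0.35)(-0.30) = 0.4950
  C_23 = −[(0.75)(0.00) − (-0.35)(-0.30)] = 0.1050
  C_31 = (-0.35)(-0.15) − (-0.35)(0.65) = 0.2800
  C_32 = −[(0.75)(-0.15) − (-0.35)(0.00)] = 0.1125
  C_33 = (0.75)(0.65) − (-0.35)(0.00) = 0.4875
det(I−A) = Σ_j (I−A)_1j·C_1j = (0.75)(0.5200) + (-0.35)(0.0450) + (-0.35)(0.1950) = 0.3060
adj(I−A) = Cᵀ =
  [ 0.5200   0.2800   0.2800]
  [ 0.0450   0.4950   0.1125]
  [ 0.1950   0.1050   0.4875]
(I − A)⁻¹ = adj(I−A) / det(I−A) ≈
  [   1.6993     0.9150     0.9150]
  [   0.1471     1.6176     0.3676]
  [   0.6373     0.3431     1.5931]
Δx = (I − A)⁻¹ Δd with Δd having -25 in the Real Estate component and 0 elsewhere.
So Δx_1 = L_11 · (-25), where L_11 = adj(I−A)_11 / det(I−A) = 0.5200 / 0.3060.
Δx_1 = 0.5200 × (-25) / 0.3060 = -13.00 / 0.3060 ≈ -42.48.

Δx_1 = -42.48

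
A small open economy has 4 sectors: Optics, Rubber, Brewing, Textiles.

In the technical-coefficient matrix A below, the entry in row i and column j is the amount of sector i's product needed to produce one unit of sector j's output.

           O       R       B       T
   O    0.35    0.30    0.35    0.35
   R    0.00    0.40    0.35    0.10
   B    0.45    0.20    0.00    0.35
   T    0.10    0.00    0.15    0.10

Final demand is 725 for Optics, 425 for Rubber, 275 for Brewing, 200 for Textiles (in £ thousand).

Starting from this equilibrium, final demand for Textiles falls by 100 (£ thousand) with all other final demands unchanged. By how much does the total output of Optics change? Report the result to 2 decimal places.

Δx_O = -300.93

I − A =
  [   0.65    -0.30    -0.35    -0.35]
  [   0.00     0.60    -0.35    -0.10]
  [  -0.45    -0.20     1.00    -0.35]
  [  -0.10     0.00    -0.15     0.90]
Compute the cofactors C_ij = (−1)^(i+j)·(3×3 minor ij) of I−A; the adjugate is their transpose:
adj(I−A) = Cᵀ =
  [ 0.44250   0.32775   0.31950   0.33275]
  [ 0.17075   0.33825   0.20575   0.18400]
  [ 0.26600   0.24200   0.32700   0.25750]
  [ 0.09350   0.07675   0.09000   0.20275]
det(I−A) = Σ_j (I−A)_1j·C_1j = (0.65)(0.44250) + (-0.30)(0.17075) + (-0.35)(0.26600) + (-0.35)(0.09350) = 0.110575
(I − A)⁻¹ = adj(I−A) / det(I−A) ≈
  [   4.0018     2.9641     2.8894     3.0093]
  [   1.5442     3.0590     1.8607     1.6640]
  [   2.4056     2.1886     2.9573     2.3287]
  [   0.8456     0.6941     0.8139     1.8336]
Δx = (I − A)⁻¹ Δd with Δd having -100 in the Textiles component and 0 elsewhere.
So Δx_O = L_OT · (-100), where L_OT = adj(I−A)_OT / det(I−A) = 0.33275 / 0.110575.
Δx_O = 0.33275 × (-100) / 0.110575 = -33.275 / 0.110575 ≈ -300.93.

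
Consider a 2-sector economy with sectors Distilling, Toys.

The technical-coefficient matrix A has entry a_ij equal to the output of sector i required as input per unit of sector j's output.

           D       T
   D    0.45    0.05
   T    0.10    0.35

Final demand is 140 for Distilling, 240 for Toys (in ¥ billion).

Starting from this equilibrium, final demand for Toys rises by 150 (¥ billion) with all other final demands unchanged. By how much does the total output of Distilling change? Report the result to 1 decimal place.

Δx_D = 21.3

I − A =
  [   0.55    -0.05]
  [  -0.10     0.65]
det(I−A) = (0.55)(0.65) − (-0.05)(-0.10) = 0.3525
adj(I−A) = [[0.65, 0.05], [0.10, 0.55]]
(I − A)⁻¹ = adj(I−A) / det(I−A) ≈
  [   1.8440     0.1418]
  [   0.2837     1.5603]
Δx = (I − A)⁻¹ Δd with Δd having +150 in the Toys component and 0 elsewhere.
So Δx_D = L_DT · (+150), where L_DT = adj(I−A)_DT / det(I−A) = 0.05 / 0.3525.
Δx_D = 0.05 × (+150) / 0.3525 = 7.50 / 0.3525 ≈ 21.3.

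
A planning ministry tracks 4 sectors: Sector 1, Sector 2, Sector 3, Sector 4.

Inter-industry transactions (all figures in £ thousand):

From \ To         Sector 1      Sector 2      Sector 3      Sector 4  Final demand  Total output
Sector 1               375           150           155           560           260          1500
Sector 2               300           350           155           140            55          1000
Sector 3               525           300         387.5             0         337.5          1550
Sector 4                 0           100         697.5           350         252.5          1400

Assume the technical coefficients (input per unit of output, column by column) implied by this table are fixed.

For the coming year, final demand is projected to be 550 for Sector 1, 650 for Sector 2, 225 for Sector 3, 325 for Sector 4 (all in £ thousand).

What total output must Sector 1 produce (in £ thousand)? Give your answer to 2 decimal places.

x_1 = 2950.70

Technical coefficients a_ij = z_ij / X_j:
  a_11 = 375/1500 = 0.25, a_21 = 300/1500 = 0.20, a_31 = 525/1500 = 0.35, a_41 = 0/1500 = 0.00
  a_12 = 150/1000 = 0.15, a_22 = 350/1000 = 0.35, a_32 = 300/1000 = 0.30, a_42 = 100/1000 = 0.10
  a_13 = 155/1550 = 0.10, a_23 = 155/1550 = 0.10, a_33 = 387.5/1550 = 0.25, a_43 = 697.5/1550 = 0.45
  a_14 = 560/1400 = 0.40, a_24 = 140/1400 = 0.10, a_34 = 0/1400 = 0.00, a_44 = 350/1400 = 0.25
I − A =
  [   0.75    -0.15    -0.10    -0.40]
  [  -0.20     0.65    -0.10    -0.10]
  [  -0.35    -0.30     0.75     0.00]
  [   0.00    -0.10    -0.45     0.75]
Compute the cofactors C_ij = (−1)^(i+j)·(3×3 minor ij) of I−A; the adjugate is their transpose:
adj(I−A) = Cᵀ =
  [ 0.322125   0.190875   0.186750   0.197250]
  [ 0.154500   0.332625   0.141000   0.126750]
  [ 0.212125   0.222125   0.327625   0.142750]
  [ 0.147875   0.177625   0.215375   0.286625]
det(I−A) = Σ_j (I−A)_1j·C_1j = (0.75)(0.322125) + (-0.15)(0.154500) + (-0.10)(0.212125) + (-0.40)(0.147875) = 0.13805625
(I − A)⁻¹ = adj(I−A) / det(I−A) ≈
  [   2.3333     1.3826     1.3527     1.4288]
  [   1.1191     2.4093     1.0213     0.9181]
  [   1.5365     1.6089     2.3731     1.0340]
  [   1.0711     1.2866     1.5601     2.0761]
x = (I − A)⁻¹ d = adj(I−A)·d / det(I−A), with det(I−A) = 0.13805625:
  x_1 = (0.322125·550 + 0.190875·650 + 0.186750·225 + 0.197250·325) / 0.13805625 = 407.3625 / 0.13805625 ≈ 2950.70
  x_2 = (0.154500·550 + 0.332625·650 + 0.141000·225 + 0.126750·325) / 0.13805625 = 374.10 / 0.13805625 ≈ 2709.77
  x_3 = (0.212125·550 + 0.222125·650 + 0.327625·225 + 0.142750·325) / 0.13805625 = 381.159375 / 0.13805625 ≈ 2760.90
  x_4 = (0.147875·550 + 0.177625·650 + 0.215375·225 + 0.286625·325) / 0.13805625 = 338.40 / 0.13805625 ≈ 2451.17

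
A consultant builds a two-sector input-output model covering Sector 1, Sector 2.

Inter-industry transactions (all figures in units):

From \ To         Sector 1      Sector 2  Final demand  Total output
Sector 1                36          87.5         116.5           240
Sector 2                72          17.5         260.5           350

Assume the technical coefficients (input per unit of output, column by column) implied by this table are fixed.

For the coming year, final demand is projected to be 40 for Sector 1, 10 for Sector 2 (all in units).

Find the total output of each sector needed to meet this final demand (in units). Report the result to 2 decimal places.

Technical coefficients a_ij = z_ij / X_j:
  a_11 = 36/240 = 0.15, a_21 = 72/240 = 0.30
  a_12 = 87.5/350 = 0.25, a_22 = 17.5/350 = 0.05
I − A =
  [   0.85    -0.25]
  [  -0.30     0.95]
det(I−A) = (0.85)(0.95) − (-0.25)(-0.30) = 0.7325
adj(I−A) = [[0.95, 0.25], [0.30, 0.85]]
(I − A)⁻¹ = adj(I−A) / det(I−A) ≈
  [   1.2969     0.3413]
  [   0.4096     1.1604]
x = (I − A)⁻¹ d = adj(I−A)·d / det(I−A), with det(I−A) = 0.7325:
  x_1 = (0.95·40 + 0.25·10) / 0.7325 = 40.50 / 0.7325 ≈ 55.29
  x_2 = (0.30·40 + 0.85·10) / 0.7325 = 20.50 / 0.7325 ≈ 27.99

x_1 = 55.29, x_2 = 27.99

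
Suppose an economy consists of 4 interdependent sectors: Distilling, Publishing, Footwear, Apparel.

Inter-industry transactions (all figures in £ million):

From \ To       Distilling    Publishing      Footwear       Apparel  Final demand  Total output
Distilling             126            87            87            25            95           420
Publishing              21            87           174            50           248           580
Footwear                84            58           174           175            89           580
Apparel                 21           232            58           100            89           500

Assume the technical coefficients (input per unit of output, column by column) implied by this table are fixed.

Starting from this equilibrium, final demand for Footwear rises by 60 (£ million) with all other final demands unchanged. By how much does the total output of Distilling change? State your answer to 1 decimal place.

Δx_D = 41.9

Technical coefficients a_ij = z_ij / X_j:
  a_DD = 126/420 = 0.30, a_PD = 21/420 = 0.05, a_FD = 84/420 = 0.20, a_AD = 21/420 = 0.05
  a_DP = 87/580 = 0.15, a_PP = 87/580 = 0.15, a_FP = 58/580 = 0.10, a_AP = 232/580 = 0.40
  a_DF = 87/580 = 0.15, a_PF = 174/580 = 0.30, a_FF = 174/580 = 0.30, a_AF = 58/580 = 0.10
  a_DA = 25/500 = 0.05, a_PA = 50/500 = 0.10, a_FA = 175/500 = 0.35, a_AA = 100/500 = 0.20
I − A =
  [   0.70    -0.15    -0.15    -0.05]
  [  -0.05     0.85    -0.30    -0.10]
  [  -0.20    -0.10     0.70    -0.35]
  [  -0.05    -0.40    -0.10     0.80]
Compute the cofactors C_ij = (−1)^(i+j)·(3×3 minor ij) of I−A; the adjugate is their transpose:
adj(I−A) = Cᵀ =
  [ 0.351250   0.126250   0.143750   0.100625]
  [ 0.085000   0.338125   0.181250   0.126875]
  [ 0.154375   0.184375   0.438125   0.224375]
  [ 0.083750   0.200000   0.154375   0.355000]
det(I−A) = Σ_j (I−A)_1j·C_1j = (0.70)(0.351250) + (-0.15)(0.085000) + (-0.15)(0.154375) + (-0.05)(0.083750) = 0.20578125
(I − A)⁻¹ = adj(I−A) / det(I−A) ≈
  [   1.7069     0.6135     0.6986     0.4890]
  [   0.4131     1.6431     0.8808     0.6166]
  [   0.7502     0.8960     2.1291     1.0904]
  [   0.4070     0.9719     0.7502     1.7251]
Δx = (I − A)⁻¹ Δd with Δd having +60 in the Footwear component and 0 elsewhere.
So Δx_D = L_DF · (+60), where L_DF = adj(I−A)_DF / det(I−A) = 0.143750 / 0.20578125.
Δx_D = 0.143750 × (+60) / 0.20578125 = 8.625 / 0.20578125 ≈ 41.9.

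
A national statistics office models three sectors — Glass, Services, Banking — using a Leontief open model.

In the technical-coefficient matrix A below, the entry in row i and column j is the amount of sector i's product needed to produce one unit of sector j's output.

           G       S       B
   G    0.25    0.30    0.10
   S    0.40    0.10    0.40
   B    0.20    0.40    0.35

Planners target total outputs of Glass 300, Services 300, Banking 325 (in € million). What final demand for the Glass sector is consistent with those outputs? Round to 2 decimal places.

I − A =
  [   0.75    -0.30    -0.10]
  [  -0.40     0.90    -0.40]
  [  -0.20    -0.40     0.65]
d = (I − A) x:
  d_G = (+0.75)·300 + (-0.30)·300 + (-0.10)·325 = 102.50
  d_S = (-0.40)·300 + (+0.90)·300 + (-0.40)·325 = 20.00
  d_B = (-0.20)·300 + (-0.40)·300 + (+0.65)·325 = 31.25

d_G = 102.50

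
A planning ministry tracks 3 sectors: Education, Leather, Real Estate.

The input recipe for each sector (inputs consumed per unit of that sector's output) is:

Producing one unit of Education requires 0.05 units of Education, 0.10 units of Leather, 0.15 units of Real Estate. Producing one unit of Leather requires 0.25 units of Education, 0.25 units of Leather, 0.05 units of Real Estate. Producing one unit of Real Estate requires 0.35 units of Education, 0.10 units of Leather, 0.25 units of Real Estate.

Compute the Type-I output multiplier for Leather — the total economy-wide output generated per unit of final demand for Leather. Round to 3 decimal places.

I − A =
  [   0.95    -0.25    -0.35]
  [  -0.10     0.75    -0.10]
  [  -0.15    -0.05     0.75]
Cofactors of I−A, C_ij = (−1)^(i+j)·(minor ij) (rows/columns in the sector order above):
  C_11 = (0.75)(0.75) − (-0.10)(-0.05) = 0.5575
  C_12 = −[(-0.10)(0.75) − (-0.10)(-0.15)] = 0.0900
  C_13 = (-0.10)(-0.05) − (0.75)(-0.15) = 0.1175
  C_21 = −[(-0.25)(0.75) − (-0.35)(-0.05)] = 0.2050
  C_22 = (0.95)(0.75) − (-0.35)(-0.15) = 0.6600
  C_23 = −[(0.95)(-0.05) − (-0.25)(-0.15)] = 0.0850
  C_31 = (-0.25)(-0.10) − (-0.35)(0.75) = 0.2875
  C_32 = −[(0.95)(-0.10) − (-0.35)(-0.10)] = 0.1300
  C_33 = (0.95)(0.75) − (-0.25)(-0.10) = 0.6875
det(I−A) = Σ_j (I−A)_1j·C_1j = (0.95)(0.5575) + (-0.25)(0.0900) + (-0.35)(0.1175) = 0.4660
adj(I−A) = Cᵀ =
  [ 0.5575   0.2050   0.2875]
  [ 0.0900   0.6600   0.1300]
  [ 0.1175   0.0850   0.6875]
(I − A)⁻¹ = adj(I−A) / det(I−A) ≈
  [   1.1964     0.4399     0.6170]
  [   0.1931     1.4163     0.2790]
  [   0.2521     0.1824     1.4753]
The output multiplier for sector j is the column-j sum of the Leontief inverse (I − A)⁻¹ = adj(I−A) / det(I−A).
Column L of adj(I−A): (0.2050, 0.6600, 0.0850); det(I−A) = 0.4660.
m_L = (0.2050 + 0.6600 + 0.0850) / 0.4660 = 0.95 / 0.4660 ≈ 2.039.

m_L = 2.039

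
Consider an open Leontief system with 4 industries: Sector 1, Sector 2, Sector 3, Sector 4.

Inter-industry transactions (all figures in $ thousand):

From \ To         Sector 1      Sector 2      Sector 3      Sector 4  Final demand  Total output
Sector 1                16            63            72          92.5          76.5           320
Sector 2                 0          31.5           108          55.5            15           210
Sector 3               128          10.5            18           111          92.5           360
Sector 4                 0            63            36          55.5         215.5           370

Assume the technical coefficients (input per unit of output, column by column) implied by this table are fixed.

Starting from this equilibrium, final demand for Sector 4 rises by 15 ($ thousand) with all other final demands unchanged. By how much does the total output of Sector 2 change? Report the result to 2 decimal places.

Δx_2 = 8.06

Technical coefficients a_ij = z_ij / X_j:
  a_11 = 16/320 = 0.05, a_21 = 0/320 = 0.00, a_31 = 128/320 = 0.40, a_41 = 0/320 = 0.00
  a_12 = 63/210 = 0.30, a_22 = 31.5/210 = 0.15, a_32 = 10.5/210 = 0.05, a_42 = 63/210 = 0.30
  a_13 = 72/360 = 0.20, a_23 = 108/360 = 0.30, a_33 = 18/360 = 0.05, a_43 = 36/360 = 0.10
  a_14 = 92.5/370 = 0.25, a_24 = 55.5/370 = 0.15, a_34 = 111/370 = 0.30, a_44 = 55.5/370 = 0.15
I − A =
  [   0.95    -0.30    -0.20    -0.25]
  [   0.00     0.85    -0.30    -0.15]
  [  -0.40    -0.05     0.95    -0.30]
  [   0.00    -0.30    -0.10     0.85]
Compute the cofactors C_ij = (−1)^(i+j)·(3×3 minor ij) of I−A; the adjugate is their transpose:
adj(I−A) = Cᵀ =
  [ 0.577625   0.332250   0.260250   0.320375]
  [ 0.108000   0.660625   0.256500   0.238875]
  [ 0.271000   0.257875   0.643625   0.352375]
  [ 0.070000   0.263500   0.166250   0.648875]
det(I−A) = Σ_j (I−A)_1j·C_1j = (0.95)(0.577625) + (-0.30)(0.108000) + (-0.20)(0.271000) + (-0.25)(0.070000) = 0.44464375
(I − A)⁻¹ = adj(I−A) / det(I−A) ≈
  [   1.2991     0.7472     0.5853     0.7205]
  [   0.2429     1.4857     0.5769     0.5372]
  [   0.6095     0.5800     1.4475     0.7925]
  [   0.1574     0.5926     0.3739     1.4593]
Δx = (I − A)⁻¹ Δd with Δd having +15 in the Sector 4 component and 0 elsewhere.
So Δx_2 = L_24 · (+15), where L_24 = adj(I−A)_24 / det(I−A) = 0.238875 / 0.44464375.
Δx_2 = 0.238875 × (+15) / 0.44464375 = 3.583125 / 0.44464375 ≈ 8.06.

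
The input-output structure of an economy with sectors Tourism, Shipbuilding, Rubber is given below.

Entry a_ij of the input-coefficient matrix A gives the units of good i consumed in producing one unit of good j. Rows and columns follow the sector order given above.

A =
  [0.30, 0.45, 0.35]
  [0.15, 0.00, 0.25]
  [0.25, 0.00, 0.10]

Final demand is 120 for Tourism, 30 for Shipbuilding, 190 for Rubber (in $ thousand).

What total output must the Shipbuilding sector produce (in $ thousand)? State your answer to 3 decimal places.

x_2 = 183.411

I − A =
  [   0.70    -0.45    -0.35]
  [  -0.15     1.00    -0.25]
  [  -0.25     0.00     0.90]
Cofactors of I−A, C_ij = (−1)^(i+j)·(minor ij) (rows/columns in the sector order above):
  C_11 = (1.00)(0.90) − (-0.25)(0.00) = 0.9000
  C_12 = −[(-0.15)(0.90) − (-0.25)(-0.25)] = 0.1975
  C_13 = (-0.15)(0.00) − (1.00)(-0.25) = 0.2500
  C_21 = −[(-0.45)(0.90) − (-0.35)(0.00)] = 0.4050
  C_22 = (0.70)(0.90) − (-0.35)(-0.25) = 0.5425
  C_23 = −[(0.70)(0.00) − (-0.45)(-0.25)] = 0.1125
  C_31 = (-0.45)(-0.25) − (-0.35)(1.00) = 0.4625
  C_32 = −[(0.70)(-0.25) − (-0.35)(-0.15)] = 0.2275
  C_33 = (0.70)(1.00) − (-0.45)(-0.15) = 0.6325
det(I−A) = Σ_j (I−A)_1j·C_1j = (0.70)(0.9000) + (-0.45)(0.1975) + (-0.35)(0.2500) = 0.453625
adj(I−A) = Cᵀ =
  [ 0.9000   0.4050   0.4625]
  [ 0.1975   0.5425   0.2275]
  [ 0.2500   0.1125   0.6325]
(I − A)⁻¹ = adj(I−A) / det(I−A) ≈
  [   1.9840     0.8928     1.0196]
  [   0.4354     1.1959     0.5015]
  [   0.5511     0.2480     1.3943]
x = (I − A)⁻¹ d = adj(I−A)·d / det(I−A), with det(I−A) = 0.453625:
  x_1 = (0.9000·120 + 0.4050·30 + 0.4625·190) / 0.453625 = 208.025 / 0.453625 ≈ 458.584
  x_2 = (0.1975·120 + 0.5425·30 + 0.2275·190) / 0.453625 = 83.20 / 0.453625 ≈ 183.411
  x_3 = (0.2500·120 + 0.1125·30 + 0.6325·190) / 0.453625 = 153.55 / 0.453625 ≈ 338.495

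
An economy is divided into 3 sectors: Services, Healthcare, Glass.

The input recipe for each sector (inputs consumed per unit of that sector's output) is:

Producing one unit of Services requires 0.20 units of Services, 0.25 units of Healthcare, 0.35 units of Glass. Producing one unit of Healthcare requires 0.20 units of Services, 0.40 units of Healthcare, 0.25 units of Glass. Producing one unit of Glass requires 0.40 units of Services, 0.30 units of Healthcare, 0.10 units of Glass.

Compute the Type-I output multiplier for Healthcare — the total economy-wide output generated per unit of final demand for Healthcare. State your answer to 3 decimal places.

m_H = 5.736

I − A =
  [   0.80    -0.20    -0.40]
  [  -0.25     0.60    -0.30]
  [  -0.35    -0.25     0.90]
Cofactors of I−A, C_ij = (−1)^(i+j)·(minor ij) (rows/columns in the sector order above):
  C_11 = (0.60)(0.90) − (-0.30)(-0.25) = 0.4650
  C_12 = −[(-0.25)(0.90) − (-0.30)(-0.35)] = 0.3300
  C_13 = (-0.25)(-0.25) − (0.60)(-0.35) = 0.2725
  C_21 = −[(-0.20)(0.90) − (-0.40)(-0.25)] = 0.2800
  C_22 = (0.80)(0.90) − (-0.40)(-0.35) = 0.5800
  C_23 = −[(0.80)(-0.25) − (-0.20)(-0.35)] = 0.2700
  C_31 = (-0.20)(-0.30) − (-0.40)(0.60) = 0.3000
  C_32 = −[(0.80)(-0.30) − (-0.40)(-0.25)] = 0.3400
  C_33 = (0.80)(0.60) − (-0.20)(-0.25) = 0.4300
det(I−A) = Σ_j (I−A)_1j·C_1j = (0.80)(0.4650) + (-0.20)(0.3300) + (-0.40)(0.2725) = 0.1970
adj(I−A) = Cᵀ =
  [ 0.4650   0.2800   0.3000]
  [ 0.3300   0.5800   0.3400]
  [ 0.2725   0.2700   0.4300]
(I − A)⁻¹ = adj(I−A) / det(I−A) ≈
  [   2.3604     1.4213     1.5228]
  [   1.6751     2.9442     1.7259]
  [   1.3832     1.3706     2.1827]
The output multiplier for sector j is the column-j sum of the Leontief inverse (I − A)⁻¹ = adj(I−A) / det(I−A).
Column H of adj(I−A): (0.2800, 0.5800, 0.2700); det(I−A) = 0.1970.
m_H = (0.2800 + 0.5800 + 0.2700) / 0.1970 = 1.13 / 0.1970 ≈ 5.736.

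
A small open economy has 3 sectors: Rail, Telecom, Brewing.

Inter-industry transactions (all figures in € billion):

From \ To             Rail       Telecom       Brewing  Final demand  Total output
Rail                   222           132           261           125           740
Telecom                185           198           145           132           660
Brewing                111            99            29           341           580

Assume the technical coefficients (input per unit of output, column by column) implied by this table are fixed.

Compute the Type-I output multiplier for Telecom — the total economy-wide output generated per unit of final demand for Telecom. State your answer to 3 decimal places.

Technical coefficients a_ij = z_ij / X_j:
  a_RR = 222/740 = 0.30, a_TR = 185/740 = 0.25, a_BR = 111/740 = 0.15
  a_RT = 132/660 = 0.20, a_TT = 198/660 = 0.30, a_BT = 99/660 = 0.15
  a_RB = 261/580 = 0.45, a_TB = 145/580 = 0.25, a_BB = 29/580 = 0.05
I − A =
  [   0.70    -0.20    -0.45]
  [  -0.25     0.70    -0.25]
  [  -0.15    -0.15     0.95]
Cofactors of I−A, C_ij = (−1)^(i+j)·(minor ij) (rows/columns in the sector order above):
  C_11 = (0.70)(0.95) − (-0.25)(-0.15) = 0.6275
  C_12 = −[(-0.25)(0.95) − (-0.25)(-0.15)] = 0.2750
  C_13 = (-0.25)(-0.15) − (0.70)(-0.15) = 0.1425
  C_21 = −[(-0.20)(0.95) − (-0.45)(-0.15)] = 0.2575
  C_22 = (0.70)(0.95) − (-0.45)(-0.15) = 0.5975
  C_23 = −[(0.70)(-0.15) − (-0.20)(-0.15)] = 0.1350
  C_31 = (-0.20)(-0.25) − (-0.45)(0.70) = 0.3650
  C_32 = −[(0.70)(-0.25) − (-0.45)(-0.25)] = 0.2875
  C_33 = (0.70)(0.70) − (-0.20)(-0.25) = 0.4400
det(I−A) = Σ_j (I−A)_1j·C_1j = (0.70)(0.6275) + (-0.20)(0.2750) + (-0.45)(0.1425) = 0.320125
adj(I−A) = Cᵀ =
  [ 0.6275   0.2575   0.3650]
  [ 0.2750   0.5975   0.2875]
  [ 0.1425   0.1350   0.4400]
(I − A)⁻¹ = adj(I−A) / det(I−A) ≈
  [   1.9602     0.8044     1.1402]
  [   0.8590     1.8665     0.8981]
  [   0.4451     0.4217     1.3745]
The output multiplier for sector j is the column-j sum of the Leontief inverse (I − A)⁻¹ = adj(I−A) / det(I−A).
Column T of adj(I−A): (0.2575, 0.5975, 0.1350); det(I−A) = 0.320125.
m_T = (0.2575 + 0.5975 + 0.1350) / 0.320125 = 0.99 / 0.320125 ≈ 3.093.

m_T = 3.093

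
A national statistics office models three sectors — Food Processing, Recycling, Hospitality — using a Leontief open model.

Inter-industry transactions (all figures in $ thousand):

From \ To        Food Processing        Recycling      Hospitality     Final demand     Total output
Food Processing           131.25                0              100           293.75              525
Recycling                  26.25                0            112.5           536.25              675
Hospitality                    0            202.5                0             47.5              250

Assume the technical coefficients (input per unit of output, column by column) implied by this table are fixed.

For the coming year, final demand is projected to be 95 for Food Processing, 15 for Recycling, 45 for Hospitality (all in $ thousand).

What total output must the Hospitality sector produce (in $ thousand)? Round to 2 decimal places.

Technical coefficients a_ij = z_ij / X_j:
  a_11 = 131.25/525 = 0.25, a_21 = 26.25/525 = 0.05, a_31 = 0/525 = 0.00
  a_12 = 0/675 = 0.00, a_22 = 0/675 = 0.00, a_32 = 202.5/675 = 0.30
  a_13 = 100/250 = 0.40, a_23 = 112.5/250 = 0.45, a_33 = 0/250 = 0.00
I − A =
  [   0.75     0.00    -0.40]
  [  -0.05     1.00    -0.45]
  [   0.00    -0.30     1.00]
Cofactors of I−A, C_ij = (−1)^(i+j)·(minor ij) (rows/columns in the sector order above):
  C_11 = (1.00)(1.00) − (-0.45)(-0.30) = 0.8650
  C_12 = −[(-0.05)(1.00) − (-0.45)(0.00)] = 0.0500
  C_13 = (-0.05)(-0.30) − (1.00)(0.00) = 0.0150
  C_21 = −[(0.00)(1.00) − (-0.40)(-0.30)] = 0.1200
  C_22 = (0.75)(1.00) − (-0.40)(0.00) = 0.7500
  C_23 = −[(0.75)(-0.30) − (0.00)(0.00)] = 0.2250
  C_31 = (0.00)(-0.45) − (-0.40)(1.00) = 0.4000
  C_32 = −[(0.75)(-0.45) − (-0.40)(-0.05)] = 0.3575
  C_33 = (0.75)(1.00) − (0.00)(-0.05) = 0.7500
det(I−A) = Σ_j (I−A)_1j·C_1j = (0.75)(0.8650) + (0.00)(0.0500) + (-0.40)(0.0150) = 0.64275
adj(I−A) = Cᵀ =
  [ 0.8650   0.1200   0.4000]
  [ 0.0500   0.7500   0.3575]
  [ 0.0150   0.2250   0.7500]
(I − A)⁻¹ = adj(I−A) / det(I−A) ≈
  [   1.3458     0.1867     0.6223]
  [   0.0778     1.1669     0.5562]
  [   0.0233     0.3501     1.1669]
x = (I − A)⁻¹ d = adj(I−A)·d / det(I−A), with det(I−A) = 0.64275:
  x_1 = (0.8650·95 + 0.1200·15 + 0.4000·45) / 0.64275 = 101.975 / 0.64275 ≈ 158.65
  x_2 = (0.0500·95 + 0.7500·15 + 0.3575·45) / 0.64275 = 32.0875 / 0.64275 ≈ 49.92
  x_3 = (0.0150·95 + 0.2250·15 + 0.7500·45) / 0.64275 = 38.55 / 0.64275 ≈ 59.98

x_3 = 59.98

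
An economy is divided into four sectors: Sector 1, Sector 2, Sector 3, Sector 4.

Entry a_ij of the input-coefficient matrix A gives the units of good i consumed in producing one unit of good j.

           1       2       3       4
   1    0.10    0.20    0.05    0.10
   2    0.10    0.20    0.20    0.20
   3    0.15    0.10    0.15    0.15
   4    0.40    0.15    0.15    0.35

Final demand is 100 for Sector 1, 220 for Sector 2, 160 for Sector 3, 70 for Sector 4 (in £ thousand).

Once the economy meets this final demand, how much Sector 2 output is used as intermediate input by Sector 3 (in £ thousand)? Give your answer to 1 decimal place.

I − A =
  [   0.90    -0.20    -0.05    -0.10]
  [  -0.10     0.80    -0.20    -0.20]
  [  -0.15    -0.10     0.85    -0.15]
  [  -0.40    -0.15    -0.15     0.65]
Compute the cofactors C_ij = (−1)^(i+j)·(3×3 minor ij) of I−A; the adjugate is their transpose:
adj(I−A) = Cᵀ =
  [ 0.378000   0.124625   0.071500   0.113000]
  [ 0.157000   0.432875   0.144750   0.190750]
  [ 0.138250   0.108500   0.378500   0.142000]
  [ 0.300750   0.201625   0.164750   0.564500]
det(I−A) = Σ_j (I−A)_1j·C_1j = (0.90)(0.378000) + (-0.20)(0.157000) + (-0.05)(0.138250) + (-0.10)(0.300750) = 0.2718125
(I − A)⁻¹ = adj(I−A) / det(I−A) ≈
  [   1.3907     0.4585     0.2630     0.4157]
  [   0.5776     1.5926     0.5325     0.7018]
  [   0.5086     0.3992     1.3925     0.5224]
  [   1.1065     0.7418     0.6061     2.0768]
First solve x = (I − A)⁻¹ d = adj(I−A)·d / det(I−A); in particular x_3 = (0.138250·100 + 0.108500·220 + 0.378500·160 + 0.142000·70) / 0.2718125 = 108.195 / 0.2718125 ≈ 398.050.
Intermediate flow from 2 to 3: z_23 = a_23 · x_3 = 0.20 × 108.195 / 0.2718125 = 21.639 / 0.2718125 ≈ 79.6.

z_23 = 79.6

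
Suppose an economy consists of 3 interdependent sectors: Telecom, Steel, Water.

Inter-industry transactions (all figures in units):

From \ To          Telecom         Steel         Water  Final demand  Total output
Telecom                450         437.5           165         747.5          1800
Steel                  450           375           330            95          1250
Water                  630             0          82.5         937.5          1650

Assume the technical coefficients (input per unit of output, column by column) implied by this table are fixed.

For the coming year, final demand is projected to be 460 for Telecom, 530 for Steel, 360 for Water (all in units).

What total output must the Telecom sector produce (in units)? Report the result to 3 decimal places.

Technical coefficients a_ij = z_ij / X_j:
  a_11 = 450/1800 = 0.25, a_21 = 450/1800 = 0.25, a_31 = 630/1800 = 0.35
  a_12 = 437.5/1250 = 0.35, a_22 = 375/1250 = 0.30, a_32 = 0/1250 = 0.00
  a_13 = 165/1650 = 0.10, a_23 = 330/1650 = 0.20, a_33 = 82.5/1650 = 0.05
I − A =
  [   0.75    -0.35    -0.10]
  [  -0.25     0.70    -0.20]
  [  -0.35     0.00     0.95]
Cofactors of I−A, C_ij = (−1)^(i+j)·(minor ij) (rows/columns in the sector order above):
  C_11 = (0.70)(0.95) − (-0.20)(0.00) = 0.6650
  C_12 = −[(-0.25)(0.95) − (-0.20)(-0.35)] = 0.3075
  C_13 = (-0.25)(0.00) − (0.70)(-0.35) = 0.2450
  C_21 = −[(-0.35)(0.95) − (-0.10)(0.00)] = 0.3325
  C_22 = (0.75)(0.95) − (-0.10)(-0.35) = 0.6775
  C_23 = −[(0.75)(0.00) − (-0.35)(-0.35)] = 0.1225
  C_31 = (-0.35)(-0.20) − (-0.10)(0.70) = 0.1400
  C_32 = −[(0.75)(-0.20) − (-0.10)(-0.25)] = 0.1750
  C_33 = (0.75)(0.70) − (-0.35)(-0.25) = 0.4375
det(I−A) = Σ_j (I−A)_1j·C_1j = (0.75)(0.6650) + (-0.35)(0.3075) + (-0.10)(0.2450) = 0.366625
adj(I−A) = Cᵀ =
  [ 0.6650   0.3325   0.1400]
  [ 0.3075   0.6775   0.1750]
  [ 0.2450   0.1225   0.4375]
(I − A)⁻¹ = adj(I−A) / det(I−A) ≈
  [   1.8138     0.9069     0.3819]
  [   0.8387     1.8479     0.4773]
  [   0.6683     0.3341     1.1933]
x = (I − A)⁻¹ d = adj(I−A)·d / det(I−A), with det(I−A) = 0.366625:
  x_1 = (0.6650·460 + 0.3325·530 + 0.1400·360) / 0.366625 = 532.525 / 0.366625 ≈ 1452.506
  x_2 = (0.3075·460 + 0.6775·530 + 0.1750·360) / 0.366625 = 563.525 / 0.366625 ≈ 1537.061
  x_3 = (0.2450·460 + 0.1225·530 + 0.4375·360) / 0.366625 = 335.125 / 0.366625 ≈ 914.081

x_1 = 1452.506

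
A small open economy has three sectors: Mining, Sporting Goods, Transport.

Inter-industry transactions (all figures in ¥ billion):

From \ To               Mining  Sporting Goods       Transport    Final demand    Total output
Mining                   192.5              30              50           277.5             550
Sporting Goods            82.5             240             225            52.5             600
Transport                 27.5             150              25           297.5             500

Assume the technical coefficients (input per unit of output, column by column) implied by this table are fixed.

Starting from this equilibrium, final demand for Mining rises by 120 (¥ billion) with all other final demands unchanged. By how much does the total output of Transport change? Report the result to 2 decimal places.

Δx_T = 28.69

Technical coefficients a_ij = z_ij / X_j:
  a_MM = 192.5/550 = 0.35, a_SM = 82.5/550 = 0.15, a_TM = 27.5/550 = 0.05
  a_MS = 30/600 = 0.05, a_SS = 240/600 = 0.40, a_TS = 150/600 = 0.25
  a_MT = 50/500 = 0.10, a_ST = 225/500 = 0.45, a_TT = 25/500 = 0.05
I − A =
  [   0.65    -0.05    -0.10]
  [  -0.15     0.60    -0.45]
  [  -0.05    -0.25     0.95]
Cofactors of I−A, C_ij = (−1)^(i+j)·(minor ij) (rows/columns in the sector order above):
  C_11 = (0.60)(0.95) − (-0.45)(-0.25) = 0.4575
  C_12 = −[(-0.15)(0.95) − (-0.45)(-0.05)] = 0.1650
  C_13 = (-0.15)(-0.25) − (0.60)(-0.05) = 0.0675
  C_21 = −[(-0.05)(0.95) − (-0.10)(-0.25)] = 0.0725
  C_22 = (0.65)(0.95) − (-0.10)(-0.05) = 0.6125
  C_23 = −[(0.65)(-0.25) − (-0.05)(-0.05)] = 0.1650
  C_31 = (-0.05)(-0.45) − (-0.10)(0.60) = 0.0825
  C_32 = −[(0.65)(-0.45) − (-0.10)(-0.15)] = 0.3075
  C_33 = (0.65)(0.60) − (-0.05)(-0.15) = 0.3825
det(I−A) = Σ_j (I−A)_1j·C_1j = (0.65)(0.4575) + (-0.05)(0.1650) + (-0.10)(0.0675) = 0.282375
adj(I−A) = Cᵀ =
  [ 0.4575   0.0725   0.0825]
  [ 0.1650   0.6125   0.3075]
  [ 0.0675   0.1650   0.3825]
(I − A)⁻¹ = adj(I−A) / det(I−A) ≈
  [   1.6202     0.2568     0.2922]
  [   0.5843     2.1691     1.0890]
  [   0.2390     0.5843     1.3546]
Δx = (I − A)⁻¹ Δd with Δd having +120 in the Mining component and 0 elsewhere.
So Δx_T = L_TM · (+120), where L_TM = adj(I−A)_TM / det(I−A) = 0.0675 / 0.282375.
Δx_T = 0.0675 × (+120) / 0.282375 = 8.10 / 0.282375 ≈ 28.69.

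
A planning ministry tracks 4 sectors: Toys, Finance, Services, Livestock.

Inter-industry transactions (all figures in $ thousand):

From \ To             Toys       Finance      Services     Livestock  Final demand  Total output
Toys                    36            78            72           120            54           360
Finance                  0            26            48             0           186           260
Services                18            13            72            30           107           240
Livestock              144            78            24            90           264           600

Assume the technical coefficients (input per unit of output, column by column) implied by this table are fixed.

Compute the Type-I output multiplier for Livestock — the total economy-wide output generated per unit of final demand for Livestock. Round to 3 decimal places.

Technical coefficients a_ij = z_ij / X_j:
  a_TT = 36/360 = 0.10, a_FT = 0/360 = 0.00, a_ST = 18/360 = 0.05, a_LT = 144/360 = 0.40
  a_TF = 78/260 = 0.30, a_FF = 26/260 = 0.10, a_SF = 13/260 = 0.05, a_LF = 78/260 = 0.30
  a_TS = 72/240 = 0.30, a_FS = 48/240 = 0.20, a_SS = 72/240 = 0.30, a_LS = 24/240 = 0.10
  a_TL = 120/600 = 0.20, a_FL = 0/600 = 0.00, a_SL = 30/600 = 0.05, a_LL = 90/600 = 0.15
I − A =
  [   0.90    -0.30    -0.30    -0.20]
  [   0.00     0.90    -0.20     0.00]
  [  -0.05    -0.05     0.70    -0.05]
  [  -0.40    -0.30    -0.10     0.85]
Compute the cofactors C_ij = (−1)^(i+j)·(3×3 minor ij) of I−A; the adjugate is their transpose:
adj(I−A) = Cᵀ =
  [ 0.51950   0.23725   0.31050   0.14050]
  [ 0.01250   0.45525   0.13700   0.01100]
  [ 0.05625   0.06950   0.61650   0.04950]
  [ 0.25550   0.28050   0.26700   0.54150]
det(I−A) = Σ_j (I−A)_1j·C_1j = (0.90)(0.51950) + (-0.30)(0.01250) + (-0.30)(0.05625) + (-0.20)(0.25550) = 0.395825
(I − A)⁻¹ = adj(I−A) / det(I−A) ≈
  [   1.3124     0.5994     0.7844     0.3550]
  [   0.0316     1.1501     0.3461     0.0278]
  [   0.1421     0.1756     1.5575     0.1251]
  [   0.6455     0.7086     0.6745     1.3680]
The output multiplier for sector j is the column-j sum of the Leontief inverse (I − A)⁻¹ = adj(I−A) / det(I−A).
Column L of adj(I−A): (0.14050, 0.01100, 0.04950, 0.54150); det(I−A) = 0.395825.
m_L = (0.14050 + 0.01100 + 0.04950 + 0.54150) / 0.395825 = 0.7425 / 0.395825 ≈ 1.876.

m_L = 1.876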